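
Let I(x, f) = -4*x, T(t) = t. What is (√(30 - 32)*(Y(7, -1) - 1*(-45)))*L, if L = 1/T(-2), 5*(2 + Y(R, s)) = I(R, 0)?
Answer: -187*I*√2/10 ≈ -26.446*I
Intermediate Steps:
Y(R, s) = -2 - 4*R/5 (Y(R, s) = -2 + (-4*R)/5 = -2 - 4*R/5)
L = -½ (L = 1/(-2) = -½ ≈ -0.50000)
(√(30 - 32)*(Y(7, -1) - 1*(-45)))*L = (√(30 - 32)*((-2 - ⅘*7) - 1*(-45)))*(-½) = (√(-2)*((-2 - 28/5) + 45))*(-½) = ((I*√2)*(-38/5 + 45))*(-½) = ((I*√2)*(187/5))*(-½) = (187*I*√2/5)*(-½) = -187*I*√2/10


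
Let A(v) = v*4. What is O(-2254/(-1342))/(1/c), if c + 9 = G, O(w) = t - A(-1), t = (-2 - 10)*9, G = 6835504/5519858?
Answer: 2227847336/2759929 ≈ 807.21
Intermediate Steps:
A(v) = 4*v
G = 3417752/2759929 (G = 6835504*(1/5519858) = 3417752/2759929 ≈ 1.2383)
t = -108 (t = -12*9 = -108)
O(w) = -104 (O(w) = -108 - 4*(-1) = -108 - 1*(-4) = -108 + 4 = -104)
c = -21421609/2759929 (c = -9 + 3417752/2759929 = -21421609/2759929 ≈ -7.7617)
O(-2254/(-1342))/(1/c) = -104/(1/(-21421609/2759929)) = -104/(-2759929/21421609) = -104*(-21421609/2759929) = 2227847336/2759929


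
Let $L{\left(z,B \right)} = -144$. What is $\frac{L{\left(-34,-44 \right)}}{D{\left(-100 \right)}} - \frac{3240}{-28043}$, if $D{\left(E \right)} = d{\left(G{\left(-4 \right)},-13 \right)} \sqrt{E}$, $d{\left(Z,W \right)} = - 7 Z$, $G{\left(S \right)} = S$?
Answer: $\frac{3240}{28043} + \frac{18 i}{35} \approx 0.11554 + 0.51429 i$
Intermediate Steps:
$D{\left(E \right)} = 28 \sqrt{E}$ ($D{\left(E \right)} = \left(-7\right) \left(-4\right) \sqrt{E} = 28 \sqrt{E}$)
$\frac{L{\left(-34,-44 \right)}}{D{\left(-100 \right)}} - \frac{3240}{-28043} = - \frac{144}{28 \sqrt{-100}} - \frac{3240}{-28043} = - \frac{144}{28 \cdot 10 i} - - \frac{3240}{28043} = - \frac{144}{280 i} + \frac{3240}{28043} = - 144 \left(- \frac{i}{280}\right) + \frac{3240}{28043} = \frac{18 i}{35} + \frac{3240}{28043} = \frac{3240}{28043} + \frac{18 i}{35}$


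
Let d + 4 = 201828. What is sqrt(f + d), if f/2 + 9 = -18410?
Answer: sqrt(164986) ≈ 406.18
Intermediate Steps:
f = -36838 (f = -18 + 2*(-18410) = -18 - 36820 = -36838)
d = 201824 (d = -4 + 201828 = 201824)
sqrt(f + d) = sqrt(-36838 + 201824) = sqrt(164986)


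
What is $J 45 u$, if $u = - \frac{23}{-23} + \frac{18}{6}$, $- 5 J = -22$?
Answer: $792$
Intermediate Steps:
$J = \frac{22}{5}$ ($J = \left(- \frac{1}{5}\right) \left(-22\right) = \frac{22}{5} \approx 4.4$)
$u = 4$ ($u = \left(-23\right) \left(- \frac{1}{23}\right) + 18 \cdot \frac{1}{6} = 1 + 3 = 4$)
$J 45 u = \frac{22}{5} \cdot 45 \cdot 4 = 198 \cdot 4 = 792$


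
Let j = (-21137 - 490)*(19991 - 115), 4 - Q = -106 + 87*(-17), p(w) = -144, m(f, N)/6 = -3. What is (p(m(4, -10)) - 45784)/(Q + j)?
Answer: 45928/429856663 ≈ 0.00010684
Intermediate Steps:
m(f, N) = -18 (m(f, N) = 6*(-3) = -18)
Q = 1589 (Q = 4 - (-106 + 87*(-17)) = 4 - (-106 - 1479) = 4 - 1*(-1585) = 4 + 1585 = 1589)
j = -429858252 (j = -21627*19876 = -429858252)
(p(m(4, -10)) - 45784)/(Q + j) = (-144 - 45784)/(1589 - 429858252) = -45928/(-429856663) = -45928*(-1/429856663) = 45928/429856663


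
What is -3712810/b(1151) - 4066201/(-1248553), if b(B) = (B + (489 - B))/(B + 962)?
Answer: -9795105466711801/610542417 ≈ -1.6043e+7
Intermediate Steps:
b(B) = 489/(962 + B)
-3712810/b(1151) - 4066201/(-1248553) = -3712810/(489/(962 + 1151)) - 4066201/(-1248553) = -3712810/(489/2113) - 4066201*(-1/1248553) = -3712810/(489*(1/2113)) + 4066201/1248553 = -3712810/489/2113 + 4066201/1248553 = -3712810*2113/489 + 4066201/1248553 = -7845167530/489 + 4066201/1248553 = -9795105466711801/610542417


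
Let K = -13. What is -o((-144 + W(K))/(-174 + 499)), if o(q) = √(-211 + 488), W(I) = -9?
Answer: -√277 ≈ -16.643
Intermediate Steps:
o(q) = √277
-o((-144 + W(K))/(-174 + 499)) = -√277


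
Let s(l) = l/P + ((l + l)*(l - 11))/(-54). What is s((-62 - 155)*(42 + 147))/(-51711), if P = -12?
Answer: 22658923/18804 ≈ 1205.0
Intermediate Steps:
s(l) = -l/12 - l*(-11 + l)/27 (s(l) = l/(-12) + ((l + l)*(l - 11))/(-54) = l*(-1/12) + ((2*l)*(-11 + l))*(-1/54) = -l/12 + (2*l*(-11 + l))*(-1/54) = -l/12 - l*(-11 + l)/27)
s((-62 - 155)*(42 + 147))/(-51711) = (((-62 - 155)*(42 + 147))*(35 - 4*(-62 - 155)*(42 + 147))/108)/(-51711) = ((-217*189)*(35 - (-868)*189)/108)*(-1/51711) = ((1/108)*(-41013)*(35 - 4*(-41013)))*(-1/51711) = ((1/108)*(-41013)*(35 + 164052))*(-1/51711) = ((1/108)*(-41013)*164087)*(-1/51711) = -249248153/4*(-1/51711) = 22658923/18804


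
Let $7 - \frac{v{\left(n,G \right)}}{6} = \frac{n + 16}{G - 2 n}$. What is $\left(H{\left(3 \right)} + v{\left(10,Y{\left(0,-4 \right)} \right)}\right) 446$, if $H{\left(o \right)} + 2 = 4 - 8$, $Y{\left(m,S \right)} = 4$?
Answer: $\frac{40809}{2} \approx 20405.0$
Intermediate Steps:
$v{\left(n,G \right)} = 42 - \frac{6 \left(16 + n\right)}{G - 2 n}$ ($v{\left(n,G \right)} = 42 - 6 \frac{n + 16}{G - 2 n} = 42 - 6 \frac{16 + n}{G - 2 n} = 42 - \frac{6 \left(16 + n\right)}{G - 2 n}$)
$H{\left(o \right)} = -6$ ($H{\left(o \right)} = -2 + \left(4 - 8\right) = -2 - 4 = -6$)
$\left(H{\left(3 \right)} + v{\left(10,Y{\left(0,-4 \right)} \right)}\right) 446 = \left(-6 + \frac{6 \left(-16 - 150 + 7 \cdot 4\right)}{4 - 20}\right) 446 = \left(-6 + \frac{6 \left(-16 - 150 + 28\right)}{4 - 20}\right) 446 = \left(-6 + 6 \frac{1}{-16} \left(-138\right)\right) 446 = \left(-6 + 6 \left(- \frac{1}{16}\right) \left(-138\right)\right) 446 = \left(-6 + \frac{207}{4}\right) 446 = \frac{183}{4} \cdot 446 = \frac{40809}{2}$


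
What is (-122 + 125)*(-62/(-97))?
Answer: 186/97 ≈ 1.9175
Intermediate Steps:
(-122 + 125)*(-62/(-97)) = 3*(-62*(-1/97)) = 3*(62/97) = 186/97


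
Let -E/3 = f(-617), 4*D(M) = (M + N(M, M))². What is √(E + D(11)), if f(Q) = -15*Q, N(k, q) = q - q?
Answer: I*√110939/2 ≈ 166.54*I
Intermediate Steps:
N(k, q) = 0
D(M) = M²/4 (D(M) = (M + 0)²/4 = M²/4)
E = -27765 (E = -(-45)*(-617) = -3*9255 = -27765)
√(E + D(11)) = √(-27765 + (¼)*11²) = √(-27765 + (¼)*121) = √(-27765 + 121/4) = √(-110939/4) = I*√110939/2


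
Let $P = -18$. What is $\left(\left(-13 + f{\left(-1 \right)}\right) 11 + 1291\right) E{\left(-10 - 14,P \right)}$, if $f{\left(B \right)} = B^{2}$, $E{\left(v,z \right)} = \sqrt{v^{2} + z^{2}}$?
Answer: $34770$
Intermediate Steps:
$\left(\left(-13 + f{\left(-1 \right)}\right) 11 + 1291\right) E{\left(-10 - 14,P \right)} = \left(\left(-13 + \left(-1\right)^{2}\right) 11 + 1291\right) \sqrt{\left(-10 - 14\right)^{2} + \left(-18\right)^{2}} = \left(\left(-13 + 1\right) 11 + 1291\right) \sqrt{\left(-24\right)^{2} + 324} = \left(\left(-12\right) 11 + 1291\right) \sqrt{576 + 324} = \left(-132 + 1291\right) \sqrt{900} = 1159 \cdot 30 = 34770$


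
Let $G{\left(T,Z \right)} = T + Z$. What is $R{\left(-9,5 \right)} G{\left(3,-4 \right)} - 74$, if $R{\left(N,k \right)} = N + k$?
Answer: $-70$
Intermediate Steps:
$R{\left(-9,5 \right)} G{\left(3,-4 \right)} - 74 = \left(-9 + 5\right) \left(3 - 4\right) - 74 = \left(-4\right) \left(-1\right) - 74 = 4 - 74 = -70$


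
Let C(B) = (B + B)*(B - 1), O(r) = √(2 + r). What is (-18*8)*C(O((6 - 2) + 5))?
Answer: -3168 + 288*√11 ≈ -2212.8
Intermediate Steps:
C(B) = 2*B*(-1 + B) (C(B) = (2*B)*(-1 + B) = 2*B*(-1 + B))
(-18*8)*C(O((6 - 2) + 5)) = (-18*8)*(2*√(2 + ((6 - 2) + 5))*(-1 + √(2 + ((6 - 2) + 5)))) = -288*√(2 + (4 + 5))*(-1 + √(2 + (4 + 5))) = -288*√(2 + 9)*(-1 + √(2 + 9)) = -288*√11*(-1 + √11)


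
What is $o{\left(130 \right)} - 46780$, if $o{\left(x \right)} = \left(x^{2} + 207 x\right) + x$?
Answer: $-2840$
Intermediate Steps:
$o{\left(x \right)} = x^{2} + 208 x$
$o{\left(130 \right)} - 46780 = 130 \left(208 + 130\right) - 46780 = 130 \cdot 338 - 46780 = 43940 - 46780 = -2840$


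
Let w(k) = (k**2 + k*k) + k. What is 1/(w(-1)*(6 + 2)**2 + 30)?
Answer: 1/94 ≈ 0.010638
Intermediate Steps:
w(k) = k + 2*k**2 (w(k) = (k**2 + k**2) + k = 2*k**2 + k = k + 2*k**2)
1/(w(-1)*(6 + 2)**2 + 30) = 1/((-(1 + 2*(-1)))*(6 + 2)**2 + 30) = 1/(-(1 - 2)*8**2 + 30) = 1/(-1*(-1)*64 + 30) = 1/(1*64 + 30) = 1/(64 + 30) = 1/94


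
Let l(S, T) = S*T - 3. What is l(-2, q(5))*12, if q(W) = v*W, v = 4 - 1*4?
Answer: -36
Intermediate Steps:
v = 0 (v = 4 - 4 = 0)
q(W) = 0 (q(W) = 0*W = 0)
l(S, T) = -3 + S*T
l(-2, q(5))*12 = (-3 - 2*0)*12 = (-3 + 0)*12 = -3*12 = -36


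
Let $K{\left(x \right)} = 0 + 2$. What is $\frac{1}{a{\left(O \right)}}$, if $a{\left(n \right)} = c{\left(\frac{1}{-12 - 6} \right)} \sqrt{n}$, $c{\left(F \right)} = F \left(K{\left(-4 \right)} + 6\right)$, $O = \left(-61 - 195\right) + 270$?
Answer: $- \frac{9 \sqrt{14}}{56} \approx -0.60134$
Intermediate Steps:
$K{\left(x \right)} = 2$
$O = 14$ ($O = -256 + 270 = 14$)
$c{\left(F \right)} = 8 F$ ($c{\left(F \right)} = F \left(2 + 6\right) = F 8 = 8 F$)
$a{\left(n \right)} = - \frac{4 \sqrt{n}}{9}$ ($a{\left(n \right)} = \frac{8}{-12 - 6} \sqrt{n} = \frac{8}{-18} \sqrt{n} = 8 \left(- \frac{1}{18}\right) \sqrt{n} = - \frac{4 \sqrt{n}}{9}$)
$\frac{1}{a{\left(O \right)}} = \frac{1}{\left(- \frac{4}{9}\right) \sqrt{14}} = - \frac{9 \sqrt{14}}{56}$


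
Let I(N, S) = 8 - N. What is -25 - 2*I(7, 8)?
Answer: -27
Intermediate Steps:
-25 - 2*I(7, 8) = -25 - 2*(8 - 1*7) = -25 - 2*(8 - 7) = -25 - 2*1 = -25 - 2 = -27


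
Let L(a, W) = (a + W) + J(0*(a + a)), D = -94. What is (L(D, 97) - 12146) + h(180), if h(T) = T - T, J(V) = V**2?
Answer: -12143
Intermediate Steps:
L(a, W) = W + a (L(a, W) = (a + W) + (0*(a + a))**2 = (W + a) + (0*(2*a))**2 = (W + a) + 0**2 = (W + a) + 0 = W + a)
h(T) = 0
(L(D, 97) - 12146) + h(180) = ((97 - 94) - 12146) + 0 = (3 - 12146) + 0 = -12143 + 0 = -12143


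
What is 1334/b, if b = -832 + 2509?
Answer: 1334/1677 ≈ 0.79547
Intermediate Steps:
b = 1677
1334/b = 1334/1677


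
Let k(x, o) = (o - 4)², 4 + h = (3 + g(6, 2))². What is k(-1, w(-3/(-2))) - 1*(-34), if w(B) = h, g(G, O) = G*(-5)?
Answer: 519875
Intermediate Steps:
g(G, O) = -5*G
h = 725 (h = -4 + (3 - 5*6)² = -4 + (3 - 30)² = -4 + (-27)² = -4 + 729 = 725)
w(B) = 725
k(x, o) = (-4 + o)²
k(-1, w(-3/(-2))) - 1*(-34) = (-4 + 725)² - 1*(-34) = 721² + 34 = 519841 + 34 = 519875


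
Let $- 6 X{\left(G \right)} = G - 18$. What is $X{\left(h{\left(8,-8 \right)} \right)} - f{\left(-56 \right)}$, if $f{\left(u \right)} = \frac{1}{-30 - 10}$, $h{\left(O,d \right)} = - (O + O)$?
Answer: $\frac{683}{120} \approx 5.6917$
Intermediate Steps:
$h{\left(O,d \right)} = - 2 O$
$f{\left(u \right)} = - \frac{1}{40}$ ($f{\left(u \right)} = \frac{1}{-40} = - \frac{1}{40}$)
$X{\left(G \right)} = 3 - \frac{G}{6}$ ($X{\left(G \right)} = - \frac{G - 18}{6} = - \frac{-18 + G}{6} = 3 - \frac{G}{6}$)
$X{\left(h{\left(8,-8 \right)} \right)} - f{\left(-56 \right)} = \left(3 - \frac{\left(-2\right) 8}{6}\right) - - \frac{1}{40} = \left(3 - - \frac{8}{3}\right) + \frac{1}{40} = \left(3 + \frac{8}{3}\right) + \frac{1}{40} = \frac{17}{3} + \frac{1}{40} = \frac{683}{120}$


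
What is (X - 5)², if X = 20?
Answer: 225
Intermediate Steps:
(X - 5)² = (20 - 5)² = 15² = 225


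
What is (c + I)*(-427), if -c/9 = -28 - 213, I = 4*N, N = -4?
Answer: -919331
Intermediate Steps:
I = -16 (I = 4*(-4) = -16)
c = 2169 (c = -9*(-28 - 213) = -9*(-241) = 2169)
(c + I)*(-427) = (2169 - 16)*(-427) = 2153*(-427) = -919331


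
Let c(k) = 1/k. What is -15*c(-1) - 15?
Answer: 0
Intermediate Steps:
-15*c(-1) - 15 = -15/(-1) - 15 = -15*(-1) - 15 = 15 - 15 = 0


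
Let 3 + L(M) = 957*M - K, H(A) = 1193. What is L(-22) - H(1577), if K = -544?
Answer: -21706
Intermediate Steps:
L(M) = 541 + 957*M (L(M) = -3 + (957*M - 1*(-544)) = -3 + (957*M + 544) = -3 + (544 + 957*M) = 541 + 957*M)
L(-22) - H(1577) = (541 + 957*(-22)) - 1*1193 = (541 - 21054) - 1193 = -20513 - 1193 = -21706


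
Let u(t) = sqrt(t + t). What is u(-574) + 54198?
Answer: 54198 + 2*I*sqrt(287) ≈ 54198.0 + 33.882*I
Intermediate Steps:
u(t) = sqrt(2)*sqrt(t) (u(t) = sqrt(2*t) = sqrt(2)*sqrt(t))
u(-574) + 54198 = sqrt(2)*sqrt(-574) + 54198 = sqrt(2)*(I*sqrt(574)) + 54198 = 2*I*sqrt(287) + 54198 = 54198 + 2*I*sqrt(287)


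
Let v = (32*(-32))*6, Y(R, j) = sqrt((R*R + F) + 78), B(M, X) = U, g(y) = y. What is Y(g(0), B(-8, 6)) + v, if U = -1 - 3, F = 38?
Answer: -6144 + 2*sqrt(29) ≈ -6133.2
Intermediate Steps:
U = -4
B(M, X) = -4
Y(R, j) = sqrt(116 + R**2) (Y(R, j) = sqrt((R*R + 38) + 78) = sqrt((R**2 + 38) + 78) = sqrt((38 + R**2) + 78) = sqrt(116 + R**2))
v = -6144 (v = -1024*6 = -6144)
Y(g(0), B(-8, 6)) + v = sqrt(116 + 0**2) - 6144 = sqrt(116 + 0) - 6144 = sqrt(116) - 6144 = 2*sqrt(29) - 6144 = -6144 + 2*sqrt(29)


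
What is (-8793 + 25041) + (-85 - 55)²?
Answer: 35848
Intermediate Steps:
(-8793 + 25041) + (-85 - 55)² = 16248 + (-140)² = 16248 + 19600 = 35848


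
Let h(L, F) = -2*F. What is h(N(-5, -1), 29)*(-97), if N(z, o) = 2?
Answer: 5626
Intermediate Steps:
h(N(-5, -1), 29)*(-97) = -2*29*(-97) = -58*(-97) = 5626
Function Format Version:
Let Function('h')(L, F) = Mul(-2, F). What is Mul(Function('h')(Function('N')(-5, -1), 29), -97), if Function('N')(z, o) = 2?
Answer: 5626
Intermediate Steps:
Mul(Function('h')(Function('N')(-5, -1), 29), -97) = Mul(Mul(-2, 29), -97) = Mul(-58, -97) = 5626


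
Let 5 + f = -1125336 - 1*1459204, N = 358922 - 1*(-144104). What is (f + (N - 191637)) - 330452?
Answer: -2603608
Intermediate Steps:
N = 503026 (N = 358922 + 144104 = 503026)
f = -2584545 (f = -5 + (-1125336 - 1*1459204) = -5 + (-1125336 - 1459204) = -5 - 2584540 = -2584545)
(f + (N - 191637)) - 330452 = (-2584545 + (503026 - 191637)) - 330452 = (-2584545 + 311389) - 330452 = -2273156 - 330452 = -2603608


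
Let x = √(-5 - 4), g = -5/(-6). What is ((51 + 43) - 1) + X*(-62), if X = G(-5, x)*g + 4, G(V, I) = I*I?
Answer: 310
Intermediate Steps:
g = ⅚ (g = -5*(-⅙) = ⅚ ≈ 0.83333)
x = 3*I (x = √(-9) = 3*I ≈ 3.0*I)
G(V, I) = I²
X = -7/2 (X = (3*I)²*(⅚) + 4 = -9*⅚ + 4 = -15/2 + 4 = -7/2 ≈ -3.5000)
((51 + 43) - 1) + X*(-62) = ((51 + 43) - 1) - 7/2*(-62) = (94 - 1) + 217 = 93 + 217 = 310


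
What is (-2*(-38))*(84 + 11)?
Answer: 7220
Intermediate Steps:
(-2*(-38))*(84 + 11) = 76*95 = 7220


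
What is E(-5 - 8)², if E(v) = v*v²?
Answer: 4826809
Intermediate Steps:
E(v) = v³
E(-5 - 8)² = ((-5 - 8)³)² = ((-13)³)² = (-2197)² = 4826809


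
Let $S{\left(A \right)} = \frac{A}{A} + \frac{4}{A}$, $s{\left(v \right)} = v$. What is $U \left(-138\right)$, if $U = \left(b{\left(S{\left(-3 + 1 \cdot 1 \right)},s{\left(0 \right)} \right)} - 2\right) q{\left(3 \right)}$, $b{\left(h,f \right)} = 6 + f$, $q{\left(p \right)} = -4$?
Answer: $2208$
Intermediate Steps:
$S{\left(A \right)} = 1 + \frac{4}{A}$
$U = -16$ ($U = \left(\left(6 + 0\right) - 2\right) \left(-4\right) = \left(6 - 2\right) \left(-4\right) = 4 \left(-4\right) = -16$)
$U \left(-138\right) = \left(-16\right) \left(-138\right) = 2208$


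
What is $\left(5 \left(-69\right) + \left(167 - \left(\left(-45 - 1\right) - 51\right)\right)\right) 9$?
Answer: $-729$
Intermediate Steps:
$\left(5 \left(-69\right) + \left(167 - \left(\left(-45 - 1\right) - 51\right)\right)\right) 9 = \left(-345 + \left(167 - \left(-46 - 51\right)\right)\right) 9 = \left(-345 + \left(167 - -97\right)\right) 9 = \left(-345 + \left(167 + 97\right)\right) 9 = \left(-345 + 264\right) 9 = \left(-81\right) 9 = -729$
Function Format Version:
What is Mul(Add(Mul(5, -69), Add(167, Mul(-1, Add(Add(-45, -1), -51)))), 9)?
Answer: -729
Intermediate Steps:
Mul(Add(Mul(5, -69), Add(167, Mul(-1, Add(Add(-45, -1), -51)))), 9) = Mul(Add(-345, Add(167, Mul(-1, Add(-46, -51)))), 9) = Mul(Add(-345, Add(167, Mul(-1, -97))), 9) = Mul(Add(-345, Add(167, 97)), 9) = Mul(Add(-345, 264), 9) = Mul(-81, 9) = -729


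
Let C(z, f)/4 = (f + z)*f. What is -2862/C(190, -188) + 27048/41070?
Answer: 13185211/5147440 ≈ 2.5615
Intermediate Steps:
C(z, f) = 4*f*(f + z) (C(z, f) = 4*((f + z)*f) = 4*(f*(f + z)) = 4*f*(f + z))
-2862/C(190, -188) + 27048/41070 = -2862*(-1/(752*(-188 + 190))) + 27048/41070 = -2862/(4*(-188)*2) + 27048*(1/41070) = -2862/(-1504) + 4508/6845 = -2862*(-1/1504) + 4508/6845 = 1431/752 + 4508/6845 = 13185211/5147440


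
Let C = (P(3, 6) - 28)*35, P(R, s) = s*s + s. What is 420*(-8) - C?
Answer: -3850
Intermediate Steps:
P(R, s) = s + s**2 (P(R, s) = s**2 + s = s + s**2)
C = 490 (C = (6*(1 + 6) - 28)*35 = (6*7 - 28)*35 = (42 - 28)*35 = 14*35 = 490)
420*(-8) - C = 420*(-8) - 1*490 = -3360 - 490 = -3850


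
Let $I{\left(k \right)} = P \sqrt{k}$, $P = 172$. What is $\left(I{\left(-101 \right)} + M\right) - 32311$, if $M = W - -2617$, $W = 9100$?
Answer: $-20594 + 172 i \sqrt{101} \approx -20594.0 + 1728.6 i$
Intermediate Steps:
$I{\left(k \right)} = 172 \sqrt{k}$
$M = 11717$ ($M = 9100 - -2617 = 9100 + 2617 = 11717$)
$\left(I{\left(-101 \right)} + M\right) - 32311 = \left(172 \sqrt{-101} + 11717\right) - 32311 = \left(172 i \sqrt{101} + 11717\right) - 32311 = \left(11717 + 172 i \sqrt{101}\right) - 32311 = -20594 + 172 i \sqrt{101}$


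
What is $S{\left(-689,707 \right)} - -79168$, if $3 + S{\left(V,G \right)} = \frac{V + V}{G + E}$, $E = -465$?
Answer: $\frac{9578276}{121} \approx 79159.0$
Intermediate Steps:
$S{\left(V,G \right)} = -3 + \frac{2 V}{-465 + G}$ ($S{\left(V,G \right)} = -3 + \frac{V + V}{G - 465} = -3 + \frac{2 V}{-465 + G}$)
$S{\left(-689,707 \right)} - -79168 = \frac{1395 - 2121 + 2 \left(-689\right)}{-465 + 707} - -79168 = \frac{1395 - 2121 - 1378}{242} + 79168 = \frac{1}{242} \left(-2104\right) + 79168 = - \frac{1052}{121} + 79168 = \frac{9578276}{121}$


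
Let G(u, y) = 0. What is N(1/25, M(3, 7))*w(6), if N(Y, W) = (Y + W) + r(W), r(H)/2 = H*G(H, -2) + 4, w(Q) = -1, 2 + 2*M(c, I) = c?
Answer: -427/50 ≈ -8.5400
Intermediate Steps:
M(c, I) = -1 + c/2
r(H) = 8 (r(H) = 2*(H*0 + 4) = 2*(0 + 4) = 2*4 = 8)
N(Y, W) = 8 + W + Y (N(Y, W) = (Y + W) + 8 = (W + Y) + 8 = 8 + W + Y)
N(1/25, M(3, 7))*w(6) = (8 + (-1 + (½)*3) + 1/25)*(-1) = (8 + (-1 + 3/2) + 1/25)*(-1) = (8 + ½ + 1/25)*(-1) = (427/50)*(-1) = -427/50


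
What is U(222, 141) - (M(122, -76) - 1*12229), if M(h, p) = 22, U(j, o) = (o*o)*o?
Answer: 2815428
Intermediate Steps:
U(j, o) = o³ (U(j, o) = o²*o = o³)
U(222, 141) - (M(122, -76) - 1*12229) = 141³ - (22 - 1*12229) = 2803221 - (22 - 12229) = 2803221 - 1*(-12207) = 2803221 + 12207 = 2815428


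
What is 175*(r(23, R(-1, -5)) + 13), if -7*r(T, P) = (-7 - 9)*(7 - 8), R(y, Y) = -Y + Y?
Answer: 1875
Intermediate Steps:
R(y, Y) = 0
r(T, P) = -16/7 (r(T, P) = -(-7 - 9)*(7 - 8)/7 = -(-16)*(-1)/7 = -⅐*16 = -16/7)
175*(r(23, R(-1, -5)) + 13) = 175*(-16/7 + 13) = 175*(75/7) = 1875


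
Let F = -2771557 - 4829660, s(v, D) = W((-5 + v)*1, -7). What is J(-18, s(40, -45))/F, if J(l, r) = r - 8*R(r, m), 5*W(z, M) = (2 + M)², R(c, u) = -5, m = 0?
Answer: -15/2533739 ≈ -5.9201e-6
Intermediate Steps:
W(z, M) = (2 + M)²/5
s(v, D) = 5 (s(v, D) = (2 - 7)²/5 = (⅕)*(-5)² = (⅕)*25 = 5)
J(l, r) = 40 + r (J(l, r) = r - 8*(-5) = r + 40 = 40 + r)
F = -7601217
J(-18, s(40, -45))/F = (40 + 5)/(-7601217) = 45*(-1/7601217) = -15/2533739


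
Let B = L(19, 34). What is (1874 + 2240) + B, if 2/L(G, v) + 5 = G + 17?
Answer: 127536/31 ≈ 4114.1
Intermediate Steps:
L(G, v) = 2/(12 + G) (L(G, v) = 2/(-5 + (G + 17)) = 2/(-5 + (17 + G)) = 2/(12 + G))
B = 2/31 (B = 2/(12 + 19) = 2/31 ≈ 0.064516)
(1874 + 2240) + B = (1874 + 2240) + 2/31 = 4114 + 2/31 = 127536/31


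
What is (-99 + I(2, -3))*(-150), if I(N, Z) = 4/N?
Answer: 14550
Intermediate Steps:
(-99 + I(2, -3))*(-150) = (-99 + 4/2)*(-150) = (-99 + 4*(½))*(-150) = (-99 + 2)*(-150) = -97*(-150) = 14550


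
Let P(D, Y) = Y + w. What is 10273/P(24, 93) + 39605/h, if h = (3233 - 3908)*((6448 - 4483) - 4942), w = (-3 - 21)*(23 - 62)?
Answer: 1378939348/137849985 ≈ 10.003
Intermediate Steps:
w = 936 (w = -24*(-39) = 936)
h = 2009475 (h = -675*(1965 - 4942) = -675*(-2977) = 2009475)
P(D, Y) = 936 + Y (P(D, Y) = Y + 936 = 936 + Y)
10273/P(24, 93) + 39605/h = 10273/(936 + 93) + 39605/2009475 = 10273/1029 + 39605*(1/2009475) = 10273*(1/1029) + 7921/401895 = 10273/1029 + 7921/401895 = 1378939348/137849985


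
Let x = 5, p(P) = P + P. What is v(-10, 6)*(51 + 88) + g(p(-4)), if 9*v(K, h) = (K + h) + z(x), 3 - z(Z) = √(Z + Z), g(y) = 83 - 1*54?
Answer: 122/9 - 139*√10/9 ≈ -35.284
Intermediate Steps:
p(P) = 2*P
g(y) = 29 (g(y) = 83 - 54 = 29)
z(Z) = 3 - √2*√Z (z(Z) = 3 - √(Z + Z) = 3 - √(2*Z) = 3 - √2*√Z)
v(K, h) = ⅓ - √10/9 + K/9 + h/9 (v(K, h) = ((K + h) + (3 - √2*√5))/9 = ((K + h) + (3 - √10))/9 = (3 + K + h - √10)/9 = ⅓ - √10/9 + K/9 + h/9)
v(-10, 6)*(51 + 88) + g(p(-4)) = (⅓ - √10/9 + (⅑)*(-10) + (⅑)*6)*(51 + 88) + 29 = (⅓ - √10/9 - 10/9 + ⅔)*139 + 29 = (-⅑ - √10/9)*139 + 29 = (-139/9 - 139*√10/9) + 29 = 122/9 - 139*√10/9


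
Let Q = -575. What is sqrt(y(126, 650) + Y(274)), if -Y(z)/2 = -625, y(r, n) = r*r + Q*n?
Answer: 4*I*sqrt(22289) ≈ 597.18*I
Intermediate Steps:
y(r, n) = r**2 - 575*n (y(r, n) = r*r - 575*n = r**2 - 575*n)
Y(z) = 1250 (Y(z) = -2*(-625) = 1250)
sqrt(y(126, 650) + Y(274)) = sqrt((126**2 - 575*650) + 1250) = sqrt((15876 - 373750) + 1250) = sqrt(-357874 + 1250) = sqrt(-356624) = 4*I*sqrt(22289)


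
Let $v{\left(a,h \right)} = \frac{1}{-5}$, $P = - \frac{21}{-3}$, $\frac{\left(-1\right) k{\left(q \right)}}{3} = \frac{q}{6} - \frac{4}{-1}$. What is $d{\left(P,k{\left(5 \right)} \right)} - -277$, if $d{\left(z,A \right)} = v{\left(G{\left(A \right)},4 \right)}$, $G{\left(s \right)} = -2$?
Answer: $\frac{1384}{5} \approx 276.8$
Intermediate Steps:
$k{\left(q \right)} = -12 - \frac{q}{2}$ ($k{\left(q \right)} = - 3 \left(\frac{q}{6} - \frac{4}{-1}\right) = - 3 \left(q \frac{1}{6} - -4\right) = - 3 \left(\frac{q}{6} + 4\right) = - 3 \left(4 + \frac{q}{6}\right) = -12 - \frac{q}{2}$)
$P = 7$ ($P = \left(-21\right) \left(- \frac{1}{3}\right) = 7$)
$v{\left(a,h \right)} = - \frac{1}{5}$
$d{\left(z,A \right)} = - \frac{1}{5}$
$d{\left(P,k{\left(5 \right)} \right)} - -277 = - \frac{1}{5} - -277 = - \frac{1}{5} + 277 = \frac{1384}{5}$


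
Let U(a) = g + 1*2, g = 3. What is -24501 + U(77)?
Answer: -24496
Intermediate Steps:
U(a) = 5 (U(a) = 3 + 1*2 = 3 + 2 = 5)
-24501 + U(77) = -24501 + 5 = -24496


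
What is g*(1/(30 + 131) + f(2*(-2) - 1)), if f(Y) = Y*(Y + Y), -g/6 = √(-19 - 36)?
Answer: -48306*I*√55/161 ≈ -2225.1*I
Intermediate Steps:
g = -6*I*√55 (g = -6*√(-19 - 36) = -6*I*√55 ≈ -44.497*I)
f(Y) = 2*Y² (f(Y) = Y*(2*Y) = 2*Y²)
g*(1/(30 + 131) + f(2*(-2) - 1)) = (-6*I*√55)*(1/(30 + 131) + 2*(2*(-2) - 1)²) = (-6*I*√55)*(1/161 + 2*(-4 - 1)²) = (-6*I*√55)*(1/161 + 2*(-5)²) = (-6*I*√55)*(1/161 + 2*25) = (-6*I*√55)*(1/161 + 50) = -6*I*√55*(8051/161) = -48306*I*√55/161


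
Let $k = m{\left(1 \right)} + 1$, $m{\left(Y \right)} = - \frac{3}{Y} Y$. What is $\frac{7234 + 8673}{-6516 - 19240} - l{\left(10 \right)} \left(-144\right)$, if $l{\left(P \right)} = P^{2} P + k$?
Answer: $\frac{3701430365}{25756} \approx 1.4371 \cdot 10^{5}$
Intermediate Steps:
$m{\left(Y \right)} = -3$
$k = -2$ ($k = -3 + 1 = -2$)
$l{\left(P \right)} = -2 + P^{3}$ ($l{\left(P \right)} = P^{2} P - 2 = P^{3} - 2 = -2 + P^{3}$)
$\frac{7234 + 8673}{-6516 - 19240} - l{\left(10 \right)} \left(-144\right) = \frac{7234 + 8673}{-6516 - 19240} - \left(-2 + 10^{3}\right) \left(-144\right) = \frac{15907}{-25756} - \left(-2 + 1000\right) \left(-144\right) = 15907 \left(- \frac{1}{25756}\right) - 998 \left(-144\right) = - \frac{15907}{25756} - -143712 = - \frac{15907}{25756} + 143712 = \frac{3701430365}{25756}$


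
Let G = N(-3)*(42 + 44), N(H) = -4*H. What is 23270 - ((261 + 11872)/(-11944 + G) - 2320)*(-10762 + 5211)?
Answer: -12758332353/992 ≈ -1.2861e+7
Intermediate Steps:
G = 1032 (G = (-4*(-3))*(42 + 44) = 12*86 = 1032)
23270 - ((261 + 11872)/(-11944 + G) - 2320)*(-10762 + 5211) = 23270 - ((261 + 11872)/(-11944 + 1032) - 2320)*(-10762 + 5211) = 23270 - (12133/(-10912) - 2320)*(-5551) = 23270 - (12133*(-1/10912) - 2320)*(-5551) = 23270 - (-1103/992 - 2320)*(-5551) = 23270 - (-2302543)*(-5551)/992 = 23270 - 1*12781416193/992 = 23270 - 12781416193/992 = -12758332353/992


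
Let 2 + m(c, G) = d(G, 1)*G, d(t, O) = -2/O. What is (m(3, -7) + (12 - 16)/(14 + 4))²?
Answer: 11236/81 ≈ 138.72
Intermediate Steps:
m(c, G) = -2 - 2*G (m(c, G) = -2 + (-2/1)*G = -2 + (-2*1)*G = -2 - 2*G)
(m(3, -7) + (12 - 16)/(14 + 4))² = ((-2 - 2*(-7)) + (12 - 16)/(14 + 4))² = ((-2 + 14) - 4/18)² = (12 - 4*1/18)² = (12 - 2/9)² = (106/9)² = 11236/81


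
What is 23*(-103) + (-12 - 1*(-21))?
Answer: -2360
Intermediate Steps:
23*(-103) + (-12 - 1*(-21)) = -2369 + (-12 + 21) = -2369 + 9 = -2360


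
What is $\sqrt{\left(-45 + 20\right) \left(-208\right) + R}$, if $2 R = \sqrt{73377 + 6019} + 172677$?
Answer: $\frac{\sqrt{366154 + 4 \sqrt{19849}}}{2} \approx 302.79$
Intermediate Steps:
$R = \frac{172677}{2} + \sqrt{19849}$ ($R = \frac{\sqrt{73377 + 6019} + 172677}{2} = \frac{\sqrt{79396} + 172677}{2} = \frac{2 \sqrt{19849} + 172677}{2} = \frac{172677 + 2 \sqrt{19849}}{2} = \frac{172677}{2} + \sqrt{19849} \approx 86479.0$)
$\sqrt{\left(-45 + 20\right) \left(-208\right) + R} = \sqrt{\left(-45 + 20\right) \left(-208\right) + \left(\frac{172677}{2} + \sqrt{19849}\right)} = \sqrt{\left(-25\right) \left(-208\right) + \left(\frac{172677}{2} + \sqrt{19849}\right)} = \sqrt{5200 + \left(\frac{172677}{2} + \sqrt{19849}\right)} = \sqrt{\frac{183077}{2} + \sqrt{19849}}$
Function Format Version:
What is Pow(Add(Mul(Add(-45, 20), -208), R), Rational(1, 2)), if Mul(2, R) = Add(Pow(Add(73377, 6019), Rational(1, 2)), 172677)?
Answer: Mul(Rational(1, 2), Pow(Add(366154, Mul(4, Pow(19849, Rational(1, 2)))), Rational(1, 2))) ≈ 302.79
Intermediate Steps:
R = Add(Rational(172677, 2), Pow(19849, Rational(1, 2))) (R = Mul(Rational(1, 2), Add(Pow(Add(73377, 6019), Rational(1, 2)), 172677)) = Mul(Rational(1, 2), Add(Pow(79396, Rational(1, 2)), 172677)) = Mul(Rational(1, 2), Add(Mul(2, Pow(19849, Rational(1, 2))), 172677)) = Mul(Rational(1, 2), Add(172677, Mul(2, Pow(19849, Rational(1, 2))))) = Add(Rational(172677, 2), Pow(19849, Rational(1, 2))) ≈ 86479.)
Pow(Add(Mul(Add(-45, 20), -208), R), Rational(1, 2)) = Pow(Add(Mul(Add(-45, 20), -208), Add(Rational(172677, 2), Pow(19849, Rational(1, 2)))), Rational(1, 2)) = Pow(Add(Mul(-25, -208), Add(Rational(172677, 2), Pow(19849, Rational(1, 2)))), Rational(1, 2)) = Pow(Add(5200, Add(Rational(172677, 2), Pow(19849, Rational(1, 2)))), Rational(1, 2)) = Pow(Add(Rational(183077, 2), Pow(19849, Rational(1, 2))), Rational(1, 2))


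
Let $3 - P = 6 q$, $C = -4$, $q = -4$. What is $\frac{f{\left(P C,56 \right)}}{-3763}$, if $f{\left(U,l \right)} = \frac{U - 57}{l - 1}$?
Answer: $\frac{3}{3763} \approx 0.00079724$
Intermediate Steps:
$P = 27$ ($P = 3 - 6 \left(-4\right) = 3 - -24 = 3 + 24 = 27$)
$f{\left(U,l \right)} = \frac{-57 + U}{-1 + l}$
$\frac{f{\left(P C,56 \right)}}{-3763} = \frac{\frac{1}{-1 + 56} \left(-57 + 27 \left(-4\right)\right)}{-3763} = \frac{-57 - 108}{55} \left(- \frac{1}{3763}\right) = \frac{1}{55} \left(-165\right) \left(- \frac{1}{3763}\right) = \left(-3\right) \left(- \frac{1}{3763}\right) = \frac{3}{3763}$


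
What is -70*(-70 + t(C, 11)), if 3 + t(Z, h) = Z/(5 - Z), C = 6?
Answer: 5530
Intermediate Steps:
t(Z, h) = -3 + Z/(5 - Z)
-70*(-70 + t(C, 11)) = -70*(-70 + (15 - 4*6)/(-5 + 6)) = -70*(-70 + (15 - 24)/1) = -70*(-70 + 1*(-9)) = -70*(-70 - 9) = -70*(-79) = 5530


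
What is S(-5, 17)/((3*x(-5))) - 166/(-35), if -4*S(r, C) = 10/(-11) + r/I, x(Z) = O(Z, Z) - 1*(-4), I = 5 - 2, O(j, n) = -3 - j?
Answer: 397391/83160 ≈ 4.7786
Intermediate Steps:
I = 3
x(Z) = 1 - Z (x(Z) = (-3 - Z) - 1*(-4) = (-3 - Z) + 4 = 1 - Z)
S(r, C) = 5/22 - r/12 (S(r, C) = -(10/(-11) + r/3)/4 = -(10*(-1/11) + r*(⅓))/4 = -(-10/11 + r/3)/4 = 5/22 - r/12)
S(-5, 17)/((3*x(-5))) - 166/(-35) = (5/22 - 1/12*(-5))/((3*(1 - 1*(-5)))) - 166/(-35) = (5/22 + 5/12)/((3*(1 + 5))) - 166*(-1/35) = 85/(132*((3*6))) + 166/35 = (85/132)/18 + 166/35 = (85/132)*(1/18) + 166/35 = 85/2376 + 166/35 = 397391/83160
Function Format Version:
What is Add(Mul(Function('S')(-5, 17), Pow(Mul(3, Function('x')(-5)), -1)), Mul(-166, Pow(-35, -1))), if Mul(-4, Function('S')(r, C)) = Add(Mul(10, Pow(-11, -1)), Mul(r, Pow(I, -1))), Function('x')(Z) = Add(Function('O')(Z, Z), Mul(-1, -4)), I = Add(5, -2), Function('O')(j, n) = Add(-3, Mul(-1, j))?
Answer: Rational(397391, 83160) ≈ 4.7786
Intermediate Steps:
I = 3
Function('x')(Z) = Add(1, Mul(-1, Z)) (Function('x')(Z) = Add(Add(-3, Mul(-1, Z)), Mul(-1, -4)) = Add(Add(-3, Mul(-1, Z)), 4) = Add(1, Mul(-1, Z)))
Function('S')(r, C) = Add(Rational(5, 22), Mul(Rational(-1, 12), r)) (Function('S')(r, C) = Mul(Rational(-1, 4), Add(Mul(10, Pow(-11, -1)), Mul(r, Pow(3, -1)))) = Mul(Rational(-1, 4), Add(Mul(10, Rational(-1, 11)), Mul(r, Rational(1, 3)))) = Mul(Rational(-1, 4), Add(Rational(-10, 11), Mul(Rational(1, 3), r))) = Add(Rational(5, 22), Mul(Rational(-1, 12), r)))
Add(Mul(Function('S')(-5, 17), Pow(Mul(3, Function('x')(-5)), -1)), Mul(-166, Pow(-35, -1))) = Add(Mul(Add(Rational(5, 22), Mul(Rational(-1, 12), -5)), Pow(Mul(3, Add(1, Mul(-1, -5))), -1)), Mul(-166, Pow(-35, -1))) = Add(Mul(Add(Rational(5, 22), Rational(5, 12)), Pow(Mul(3, Add(1, 5)), -1)), Mul(-166, Rational(-1, 35))) = Add(Mul(Rational(85, 132), Pow(Mul(3, 6), -1)), Rational(166, 35)) = Add(Mul(Rational(85, 132), Pow(18, -1)), Rational(166, 35)) = Add(Mul(Rational(85, 132), Rational(1, 18)), Rational(166, 35)) = Add(Rational(85, 2376), Rational(166, 35)) = Rational(397391, 83160)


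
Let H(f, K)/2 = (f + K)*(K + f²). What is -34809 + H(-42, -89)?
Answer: -473659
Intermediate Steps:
H(f, K) = 2*(K + f)*(K + f²) (H(f, K) = 2*((f + K)*(K + f²)) = 2*((K + f)*(K + f²)) = 2*(K + f)*(K + f²))
-34809 + H(-42, -89) = -34809 + (2*(-89)² + 2*(-42)³ + 2*(-89)*(-42) + 2*(-89)*(-42)²) = -34809 + (2*7921 + 2*(-74088) + 7476 + 2*(-89)*1764) = -34809 + (15842 - 148176 + 7476 - 313992) = -34809 - 438850 = -473659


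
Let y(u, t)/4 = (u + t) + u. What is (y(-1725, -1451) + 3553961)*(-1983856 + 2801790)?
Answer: 2890870758438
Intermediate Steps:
y(u, t) = 4*t + 8*u (y(u, t) = 4*((u + t) + u) = 4*((t + u) + u) = 4*(t + 2*u) = 4*t + 8*u)
(y(-1725, -1451) + 3553961)*(-1983856 + 2801790) = ((4*(-1451) + 8*(-1725)) + 3553961)*(-1983856 + 2801790) = ((-5804 - 13800) + 3553961)*817934 = (-19604 + 3553961)*817934 = 3534357*817934 = 2890870758438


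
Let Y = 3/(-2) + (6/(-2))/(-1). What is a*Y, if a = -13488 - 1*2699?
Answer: -48561/2 ≈ -24281.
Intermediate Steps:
a = -16187 (a = -13488 - 2699 = -16187)
Y = 3/2 (Y = 3*(-1/2) + (6*(-1/2))*(-1) = -3/2 - 3*(-1) = -3/2 + 3 = 3/2 ≈ 1.5000)
a*Y = -16187*3/2 = -48561/2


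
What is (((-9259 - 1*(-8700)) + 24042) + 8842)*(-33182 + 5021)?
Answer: -910304325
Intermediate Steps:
(((-9259 - 1*(-8700)) + 24042) + 8842)*(-33182 + 5021) = (((-9259 + 8700) + 24042) + 8842)*(-28161) = ((-559 + 24042) + 8842)*(-28161) = (23483 + 8842)*(-28161) = 32325*(-28161) = -910304325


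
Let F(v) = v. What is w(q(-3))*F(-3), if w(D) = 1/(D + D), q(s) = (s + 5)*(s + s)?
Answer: ⅛ ≈ 0.12500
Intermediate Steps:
q(s) = 2*s*(5 + s) (q(s) = (5 + s)*(2*s) = 2*s*(5 + s))
w(D) = 1/(2*D)
w(q(-3))*F(-3) = (1/(2*((2*(-3)*(5 - 3)))))*(-3) = (1/(2*((2*(-3)*2))))*(-3) = ((½)/(-12))*(-3) = ((½)*(-1/12))*(-3) = -1/24*(-3) = ⅛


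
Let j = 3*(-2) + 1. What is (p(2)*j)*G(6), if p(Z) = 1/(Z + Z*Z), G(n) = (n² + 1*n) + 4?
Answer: -115/3 ≈ -38.333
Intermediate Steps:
G(n) = 4 + n + n² (G(n) = (n² + n) + 4 = (n + n²) + 4 = 4 + n + n²)
j = -5 (j = -6 + 1 = -5)
p(Z) = 1/(Z + Z²)
(p(2)*j)*G(6) = ((1/(2*(1 + 2)))*(-5))*(4 + 6 + 6²) = (((½)/3)*(-5))*(4 + 6 + 36) = (((½)*(⅓))*(-5))*46 = ((⅙)*(-5))*46 = -⅚*46 = -115/3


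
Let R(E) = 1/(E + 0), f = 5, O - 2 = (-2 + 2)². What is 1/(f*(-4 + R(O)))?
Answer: -2/35 ≈ -0.057143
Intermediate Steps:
O = 2 (O = 2 + (-2 + 2)² = 2 + 0² = 2 + 0 = 2)
R(E) = 1/E
1/(f*(-4 + R(O))) = 1/(5*(-4 + 1/2)) = 1/(5*(-4 + ½)) = 1/(5*(-7/2)) = 1/(-35/2) = -2/35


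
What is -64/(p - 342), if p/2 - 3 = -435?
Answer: 32/603 ≈ 0.053068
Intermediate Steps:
p = -864 (p = 6 + 2*(-435) = 6 - 870 = -864)
-64/(p - 342) = -64/(-864 - 342) = -64/(-1206) = -64*(-1/1206) = 32/603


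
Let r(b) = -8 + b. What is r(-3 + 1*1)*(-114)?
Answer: 1140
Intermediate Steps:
r(-3 + 1*1)*(-114) = (-8 + (-3 + 1*1))*(-114) = (-8 + (-3 + 1))*(-114) = (-8 - 2)*(-114) = -10*(-114) = 1140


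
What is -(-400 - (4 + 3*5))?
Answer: 419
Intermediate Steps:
-(-400 - (4 + 3*5)) = -(-400 - (4 + 15)) = -(-400 - 1*19) = -(-400 - 19) = -1*(-419) = 419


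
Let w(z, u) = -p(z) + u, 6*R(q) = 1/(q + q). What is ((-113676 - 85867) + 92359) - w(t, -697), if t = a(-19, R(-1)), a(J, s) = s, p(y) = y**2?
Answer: -15334127/144 ≈ -1.0649e+5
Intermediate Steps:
R(q) = 1/(12*q) (R(q) = 1/(6*(q + q)) = 1/(6*((2*q))) = (1/(2*q))/6 = 1/(12*q))
t = -1/12 (t = (1/12)/(-1) = (1/12)*(-1) = -1/12 ≈ -0.083333)
w(z, u) = u - z**2 (w(z, u) = -z**2 + u = u - z**2)
((-113676 - 85867) + 92359) - w(t, -697) = ((-113676 - 85867) + 92359) - (-697 - (-1/12)**2) = (-199543 + 92359) - (-697 - 1*1/144) = -107184 - (-697 - 1/144) = -107184 - 1*(-100369/144) = -107184 + 100369/144 = -15334127/144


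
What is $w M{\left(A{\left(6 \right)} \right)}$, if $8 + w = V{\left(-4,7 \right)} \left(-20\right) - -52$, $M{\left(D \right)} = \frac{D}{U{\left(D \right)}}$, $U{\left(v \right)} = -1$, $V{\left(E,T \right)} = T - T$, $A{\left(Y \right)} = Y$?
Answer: $-264$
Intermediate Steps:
$V{\left(E,T \right)} = 0$
$M{\left(D \right)} = - D$ ($M{\left(D \right)} = \frac{D}{-1} = D \left(-1\right) = - D$)
$w = 44$ ($w = -8 + \left(0 \left(-20\right) - -52\right) = -8 + \left(0 + 52\right) = -8 + 52 = 44$)
$w M{\left(A{\left(6 \right)} \right)} = 44 \left(\left(-1\right) 6\right) = 44 \left(-6\right) = -264$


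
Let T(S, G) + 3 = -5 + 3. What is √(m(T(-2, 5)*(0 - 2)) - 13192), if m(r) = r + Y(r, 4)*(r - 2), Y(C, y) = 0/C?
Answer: 13*I*√78 ≈ 114.81*I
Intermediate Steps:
Y(C, y) = 0
T(S, G) = -5 (T(S, G) = -3 + (-5 + 3) = -3 - 2 = -5)
m(r) = r (m(r) = r + 0*(r - 2) = r + 0*(-2 + r) = r + 0 = r)
√(m(T(-2, 5)*(0 - 2)) - 13192) = √(-5*(0 - 2) - 13192) = √(-5*(-2) - 13192) = √(10 - 13192) = √(-13182) = 13*I*√78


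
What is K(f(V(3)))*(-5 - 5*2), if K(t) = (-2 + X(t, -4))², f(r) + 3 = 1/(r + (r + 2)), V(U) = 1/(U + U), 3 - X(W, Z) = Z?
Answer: -375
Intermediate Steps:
X(W, Z) = 3 - Z
V(U) = 1/(2*U)
f(r) = -3 + 1/(2 + 2*r) (f(r) = -3 + 1/(r + (r + 2)) = -3 + 1/(r + (2 + r)) = -3 + 1/(2 + 2*r))
K(t) = 25 (K(t) = (-2 + (3 - 1*(-4)))² = (-2 + (3 + 4))² = (-2 + 7)² = 5² = 25)
K(f(V(3)))*(-5 - 5*2) = 25*(-5 - 5*2) = 25*(-5 - 10) = 25*(-15) = -375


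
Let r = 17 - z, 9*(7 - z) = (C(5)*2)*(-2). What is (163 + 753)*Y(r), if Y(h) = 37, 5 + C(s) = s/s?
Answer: 33892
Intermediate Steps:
C(s) = -4 (C(s) = -5 + s/s = -5 + 1 = -4)
z = 47/9 (z = 7 - (-4*2)*(-2)/9 = 7 - (-8)*(-2)/9 = 7 - 1/9*16 = 7 - 16/9 = 47/9 ≈ 5.2222)
r = 106/9 (r = 17 - 1*47/9 = 17 - 47/9 = 106/9 ≈ 11.778)
(163 + 753)*Y(r) = (163 + 753)*37 = 916*37 = 33892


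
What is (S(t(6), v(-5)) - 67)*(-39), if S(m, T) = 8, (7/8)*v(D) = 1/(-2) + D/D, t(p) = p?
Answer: 2301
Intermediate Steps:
v(D) = 4/7 (v(D) = 8*(1/(-2) + D/D)/7 = 8*(1*(-½) + 1)/7 = 8*(-½ + 1)/7 = (8/7)*(½) = 4/7)
(S(t(6), v(-5)) - 67)*(-39) = (8 - 67)*(-39) = -59*(-39) = 2301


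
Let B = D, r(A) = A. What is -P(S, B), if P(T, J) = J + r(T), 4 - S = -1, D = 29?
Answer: -34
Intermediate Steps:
B = 29
S = 5 (S = 4 - 1*(-1) = 4 + 1 = 5)
P(T, J) = J + T
-P(S, B) = -(29 + 5) = -1*34 = -34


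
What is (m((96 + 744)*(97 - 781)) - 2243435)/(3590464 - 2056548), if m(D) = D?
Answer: -2817995/1533916 ≈ -1.8371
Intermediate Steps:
(m((96 + 744)*(97 - 781)) - 2243435)/(3590464 - 2056548) = ((96 + 744)*(97 - 781) - 2243435)/(3590464 - 2056548) = (840*(-684) - 2243435)/1533916 = (-574560 - 2243435)*(1/1533916) = -2817995*1/1533916 = -2817995/1533916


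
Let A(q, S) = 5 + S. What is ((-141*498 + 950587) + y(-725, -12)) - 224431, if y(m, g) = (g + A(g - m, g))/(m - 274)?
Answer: 655282081/999 ≈ 6.5594e+5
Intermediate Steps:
y(m, g) = (5 + 2*g)/(-274 + m) (y(m, g) = (g + (5 + g))/(m - 274) = (5 + 2*g)/(-274 + m))
((-141*498 + 950587) + y(-725, -12)) - 224431 = ((-141*498 + 950587) + (5 + 2*(-12))/(-274 - 725)) - 224431 = ((-70218 + 950587) + (5 - 24)/(-999)) - 224431 = (880369 - 1/999*(-19)) - 224431 = (880369 + 19/999) - 224431 = 879488650/999 - 224431 = 655282081/999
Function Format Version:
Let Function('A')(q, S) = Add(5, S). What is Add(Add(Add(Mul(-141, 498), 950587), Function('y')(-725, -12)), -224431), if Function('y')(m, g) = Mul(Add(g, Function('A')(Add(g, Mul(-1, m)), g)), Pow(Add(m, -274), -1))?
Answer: Rational(655282081, 999) ≈ 6.5594e+5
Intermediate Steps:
Function('y')(m, g) = Mul(Pow(Add(-274, m), -1), Add(5, Mul(2, g))) (Function('y')(m, g) = Mul(Add(g, Add(5, g)), Pow(Add(m, -274), -1)) = Mul(Add(5, Mul(2, g)), Pow(Add(-274, m), -1)) = Mul(Pow(Add(-274, m), -1), Add(5, Mul(2, g))))
Add(Add(Add(Mul(-141, 498), 950587), Function('y')(-725, -12)), -224431) = Add(Add(Add(Mul(-141, 498), 950587), Mul(Pow(Add(-274, -725), -1), Add(5, Mul(2, -12)))), -224431) = Add(Add(Add(-70218, 950587), Mul(Pow(-999, -1), Add(5, -24))), -224431) = Add(Add(880369, Mul(Rational(-1, 999), -19)), -224431) = Add(Add(880369, Rational(19, 999)), -224431) = Add(Rational(879488650, 999), -224431) = Rational(655282081, 999)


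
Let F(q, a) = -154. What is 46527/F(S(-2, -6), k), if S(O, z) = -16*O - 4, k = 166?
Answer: -46527/154 ≈ -302.12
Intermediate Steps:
S(O, z) = -4 - 16*O
46527/F(S(-2, -6), k) = 46527/(-154) = 46527*(-1/154) = -46527/154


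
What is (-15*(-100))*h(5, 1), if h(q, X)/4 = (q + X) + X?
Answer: 42000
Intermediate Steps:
h(q, X) = 4*q + 8*X (h(q, X) = 4*((q + X) + X) = 4*((X + q) + X) = 4*(q + 2*X) = 4*q + 8*X)
(-15*(-100))*h(5, 1) = (-15*(-100))*(4*5 + 8*1) = 1500*(20 + 8) = 1500*28 = 42000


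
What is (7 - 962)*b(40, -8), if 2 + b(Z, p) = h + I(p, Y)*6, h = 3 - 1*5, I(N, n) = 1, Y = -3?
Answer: -1910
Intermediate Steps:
h = -2 (h = 3 - 5 = -2)
b(Z, p) = 2 (b(Z, p) = -2 + (-2 + 1*6) = -2 + (-2 + 6) = -2 + 4 = 2)
(7 - 962)*b(40, -8) = (7 - 962)*2 = -955*2 = -1910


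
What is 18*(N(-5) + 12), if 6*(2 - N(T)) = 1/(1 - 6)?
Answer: 1263/5 ≈ 252.60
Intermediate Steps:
N(T) = 61/30 (N(T) = 2 - 1/(6*(1 - 6)) = 2 - 1/6/(-5) = 2 - 1/6*(-1/5) = 2 + 1/30 = 61/30)
18*(N(-5) + 12) = 18*(61/30 + 12) = 18*(421/30) = 1263/5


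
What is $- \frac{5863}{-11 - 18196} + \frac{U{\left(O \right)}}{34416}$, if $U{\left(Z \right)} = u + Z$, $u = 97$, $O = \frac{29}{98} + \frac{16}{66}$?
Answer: $\frac{10449253615}{32166088416} \approx 0.32485$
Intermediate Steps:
$O = \frac{1741}{3234}$ ($O = 29 \cdot \frac{1}{98} + 16 \cdot \frac{1}{66} = \frac{29}{98} + \frac{8}{33} = \frac{1741}{3234} \approx 0.53834$)
$U{\left(Z \right)} = 97 + Z$
$- \frac{5863}{-11 - 18196} + \frac{U{\left(O \right)}}{34416} = - \frac{5863}{-11 - 18196} + \frac{97 + \frac{1741}{3234}}{34416} = - \frac{5863}{-11 - 18196} + \frac{315439}{3234} \cdot \frac{1}{34416} = - \frac{5863}{-18207} + \frac{315439}{111301344} = \left(-5863\right) \left(- \frac{1}{18207}\right) + \frac{315439}{111301344} = \frac{5863}{18207} + \frac{315439}{111301344} = \frac{10449253615}{32166088416}$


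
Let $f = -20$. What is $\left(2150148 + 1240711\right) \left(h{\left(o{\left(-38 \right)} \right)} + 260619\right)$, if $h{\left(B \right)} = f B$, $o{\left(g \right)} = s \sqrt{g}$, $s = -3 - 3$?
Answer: $883722281721 + 406903080 i \sqrt{38} \approx 8.8372 \cdot 10^{11} + 2.5083 \cdot 10^{9} i$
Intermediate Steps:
$s = -6$ ($s = -3 - 3 = -6$)
$o{\left(g \right)} = - 6 \sqrt{g}$
$h{\left(B \right)} = - 20 B$
$\left(2150148 + 1240711\right) \left(h{\left(o{\left(-38 \right)} \right)} + 260619\right) = \left(2150148 + 1240711\right) \left(- 20 \left(- 6 \sqrt{-38}\right) + 260619\right) = 3390859 \left(- 20 \left(- 6 i \sqrt{38}\right) + 260619\right) = 3390859 \left(120 i \sqrt{38} + 260619\right) = 3390859 \left(260619 + 120 i \sqrt{38}\right) = 883722281721 + 406903080 i \sqrt{38}$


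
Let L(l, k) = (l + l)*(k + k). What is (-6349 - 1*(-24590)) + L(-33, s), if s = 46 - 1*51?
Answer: 18901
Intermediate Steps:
s = -5 (s = 46 - 51 = -5)
L(l, k) = 4*k*l (L(l, k) = (2*l)*(2*k) = 4*k*l)
(-6349 - 1*(-24590)) + L(-33, s) = (-6349 - 1*(-24590)) + 4*(-5)*(-33) = (-6349 + 24590) + 660 = 18241 + 660 = 18901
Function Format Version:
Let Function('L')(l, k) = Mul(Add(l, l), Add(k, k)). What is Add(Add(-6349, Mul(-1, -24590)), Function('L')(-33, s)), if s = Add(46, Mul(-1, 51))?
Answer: 18901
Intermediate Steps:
s = -5 (s = Add(46, -51) = -5)
Function('L')(l, k) = Mul(4, k, l) (Function('L')(l, k) = Mul(Mul(2, l), Mul(2, k)) = Mul(4, k, l))
Add(Add(-6349, Mul(-1, -24590)), Function('L')(-33, s)) = Add(Add(-6349, Mul(-1, -24590)), Mul(4, -5, -33)) = Add(Add(-6349, 24590), 660) = Add(18241, 660) = 18901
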